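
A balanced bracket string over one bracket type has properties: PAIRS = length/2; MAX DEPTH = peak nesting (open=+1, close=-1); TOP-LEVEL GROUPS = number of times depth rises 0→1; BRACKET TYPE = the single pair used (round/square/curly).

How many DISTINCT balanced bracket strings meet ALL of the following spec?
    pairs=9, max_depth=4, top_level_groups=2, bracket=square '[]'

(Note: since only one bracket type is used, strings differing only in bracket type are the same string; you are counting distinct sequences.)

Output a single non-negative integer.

Spec: pairs=9 depth=4 groups=2
Count(depth <= 4) = 910
Count(depth <= 3) = 320
Count(depth == 4) = 910 - 320 = 590

Answer: 590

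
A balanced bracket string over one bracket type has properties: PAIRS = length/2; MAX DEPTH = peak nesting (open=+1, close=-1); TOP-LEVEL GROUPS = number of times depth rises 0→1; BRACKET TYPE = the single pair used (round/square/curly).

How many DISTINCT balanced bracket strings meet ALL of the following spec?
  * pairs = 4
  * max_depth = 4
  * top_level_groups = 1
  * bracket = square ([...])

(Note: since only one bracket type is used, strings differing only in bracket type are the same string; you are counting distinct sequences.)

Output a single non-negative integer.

Spec: pairs=4 depth=4 groups=1
Count(depth <= 4) = 5
Count(depth <= 3) = 4
Count(depth == 4) = 5 - 4 = 1

Answer: 1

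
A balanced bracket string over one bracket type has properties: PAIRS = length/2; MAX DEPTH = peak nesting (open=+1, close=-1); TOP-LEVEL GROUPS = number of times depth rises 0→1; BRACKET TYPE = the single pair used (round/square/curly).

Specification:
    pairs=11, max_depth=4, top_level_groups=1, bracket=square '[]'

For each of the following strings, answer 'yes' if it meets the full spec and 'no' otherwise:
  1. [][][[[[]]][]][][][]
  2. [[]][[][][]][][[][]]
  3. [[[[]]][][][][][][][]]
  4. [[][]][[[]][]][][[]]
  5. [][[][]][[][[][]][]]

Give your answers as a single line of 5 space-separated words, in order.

Answer: no no yes no no

Derivation:
String 1 '[][][[[[]]][]][][][]': depth seq [1 0 1 0 1 2 3 4 3 2 1 2 1 0 1 0 1 0 1 0]
  -> pairs=10 depth=4 groups=6 -> no
String 2 '[[]][[][][]][][[][]]': depth seq [1 2 1 0 1 2 1 2 1 2 1 0 1 0 1 2 1 2 1 0]
  -> pairs=10 depth=2 groups=4 -> no
String 3 '[[[[]]][][][][][][][]]': depth seq [1 2 3 4 3 2 1 2 1 2 1 2 1 2 1 2 1 2 1 2 1 0]
  -> pairs=11 depth=4 groups=1 -> yes
String 4 '[[][]][[[]][]][][[]]': depth seq [1 2 1 2 1 0 1 2 3 2 1 2 1 0 1 0 1 2 1 0]
  -> pairs=10 depth=3 groups=4 -> no
String 5 '[][[][]][[][[][]][]]': depth seq [1 0 1 2 1 2 1 0 1 2 1 2 3 2 3 2 1 2 1 0]
  -> pairs=10 depth=3 groups=3 -> no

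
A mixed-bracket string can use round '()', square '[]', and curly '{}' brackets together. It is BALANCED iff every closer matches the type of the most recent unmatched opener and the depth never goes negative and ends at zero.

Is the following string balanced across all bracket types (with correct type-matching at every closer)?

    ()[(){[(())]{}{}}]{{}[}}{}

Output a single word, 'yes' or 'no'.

Answer: no

Derivation:
pos 0: push '('; stack = (
pos 1: ')' matches '('; pop; stack = (empty)
pos 2: push '['; stack = [
pos 3: push '('; stack = [(
pos 4: ')' matches '('; pop; stack = [
pos 5: push '{'; stack = [{
pos 6: push '['; stack = [{[
pos 7: push '('; stack = [{[(
pos 8: push '('; stack = [{[((
pos 9: ')' matches '('; pop; stack = [{[(
pos 10: ')' matches '('; pop; stack = [{[
pos 11: ']' matches '['; pop; stack = [{
pos 12: push '{'; stack = [{{
pos 13: '}' matches '{'; pop; stack = [{
pos 14: push '{'; stack = [{{
pos 15: '}' matches '{'; pop; stack = [{
pos 16: '}' matches '{'; pop; stack = [
pos 17: ']' matches '['; pop; stack = (empty)
pos 18: push '{'; stack = {
pos 19: push '{'; stack = {{
pos 20: '}' matches '{'; pop; stack = {
pos 21: push '['; stack = {[
pos 22: saw closer '}' but top of stack is '[' (expected ']') → INVALID
Verdict: type mismatch at position 22: '}' closes '[' → no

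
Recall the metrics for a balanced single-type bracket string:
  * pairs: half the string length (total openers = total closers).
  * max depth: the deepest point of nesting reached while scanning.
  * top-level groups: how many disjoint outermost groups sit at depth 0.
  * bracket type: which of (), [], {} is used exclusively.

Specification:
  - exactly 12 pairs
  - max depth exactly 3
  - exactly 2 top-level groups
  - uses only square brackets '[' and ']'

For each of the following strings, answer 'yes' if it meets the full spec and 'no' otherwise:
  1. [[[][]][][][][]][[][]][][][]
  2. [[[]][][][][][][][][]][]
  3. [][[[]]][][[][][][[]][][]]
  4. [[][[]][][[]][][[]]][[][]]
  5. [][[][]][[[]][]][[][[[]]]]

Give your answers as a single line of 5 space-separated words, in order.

Answer: no yes no no no

Derivation:
String 1 '[[[][]][][][][]][[][]][][][]': depth seq [1 2 3 2 3 2 1 2 1 2 1 2 1 2 1 0 1 2 1 2 1 0 1 0 1 0 1 0]
  -> pairs=14 depth=3 groups=5 -> no
String 2 '[[[]][][][][][][][][]][]': depth seq [1 2 3 2 1 2 1 2 1 2 1 2 1 2 1 2 1 2 1 2 1 0 1 0]
  -> pairs=12 depth=3 groups=2 -> yes
String 3 '[][[[]]][][[][][][[]][][]]': depth seq [1 0 1 2 3 2 1 0 1 0 1 2 1 2 1 2 1 2 3 2 1 2 1 2 1 0]
  -> pairs=13 depth=3 groups=4 -> no
String 4 '[[][[]][][[]][][[]]][[][]]': depth seq [1 2 1 2 3 2 1 2 1 2 3 2 1 2 1 2 3 2 1 0 1 2 1 2 1 0]
  -> pairs=13 depth=3 groups=2 -> no
String 5 '[][[][]][[[]][]][[][[[]]]]': depth seq [1 0 1 2 1 2 1 0 1 2 3 2 1 2 1 0 1 2 1 2 3 4 3 2 1 0]
  -> pairs=13 depth=4 groups=4 -> no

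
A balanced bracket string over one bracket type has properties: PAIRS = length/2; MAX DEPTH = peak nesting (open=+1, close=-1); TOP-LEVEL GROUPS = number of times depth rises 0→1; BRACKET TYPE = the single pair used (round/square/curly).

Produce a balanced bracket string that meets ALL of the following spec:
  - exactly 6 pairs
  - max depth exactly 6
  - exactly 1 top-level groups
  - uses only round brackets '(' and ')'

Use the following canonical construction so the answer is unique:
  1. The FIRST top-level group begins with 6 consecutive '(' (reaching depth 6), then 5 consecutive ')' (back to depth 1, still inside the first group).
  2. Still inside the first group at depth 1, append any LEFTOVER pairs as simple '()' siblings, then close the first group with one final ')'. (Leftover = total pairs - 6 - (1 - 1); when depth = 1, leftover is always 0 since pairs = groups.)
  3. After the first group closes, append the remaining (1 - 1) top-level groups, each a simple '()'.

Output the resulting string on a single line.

Answer: (((((())))))

Derivation:
Spec: pairs=6 depth=6 groups=1
Leftover pairs = 6 - 6 - (1-1) = 0
First group: deep chain of depth 6 + 0 sibling pairs
Remaining 0 groups: simple '()' each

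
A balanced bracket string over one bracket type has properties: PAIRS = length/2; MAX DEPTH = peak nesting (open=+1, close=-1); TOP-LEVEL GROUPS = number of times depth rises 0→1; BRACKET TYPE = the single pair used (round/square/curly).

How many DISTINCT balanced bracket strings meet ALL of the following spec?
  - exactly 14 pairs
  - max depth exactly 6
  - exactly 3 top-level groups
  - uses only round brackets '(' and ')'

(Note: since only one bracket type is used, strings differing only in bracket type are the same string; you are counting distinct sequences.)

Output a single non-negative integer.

Spec: pairs=14 depth=6 groups=3
Count(depth <= 6) = 465060
Count(depth <= 5) = 354306
Count(depth == 6) = 465060 - 354306 = 110754

Answer: 110754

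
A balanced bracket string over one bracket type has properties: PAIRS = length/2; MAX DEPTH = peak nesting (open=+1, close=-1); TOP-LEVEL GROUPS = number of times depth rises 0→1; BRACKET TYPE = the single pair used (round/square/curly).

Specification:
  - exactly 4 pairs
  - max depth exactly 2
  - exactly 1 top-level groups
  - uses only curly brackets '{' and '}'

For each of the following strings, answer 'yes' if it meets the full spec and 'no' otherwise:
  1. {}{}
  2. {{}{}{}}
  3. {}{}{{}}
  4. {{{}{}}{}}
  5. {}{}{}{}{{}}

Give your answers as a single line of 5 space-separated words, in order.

Answer: no yes no no no

Derivation:
String 1 '{}{}': depth seq [1 0 1 0]
  -> pairs=2 depth=1 groups=2 -> no
String 2 '{{}{}{}}': depth seq [1 2 1 2 1 2 1 0]
  -> pairs=4 depth=2 groups=1 -> yes
String 3 '{}{}{{}}': depth seq [1 0 1 0 1 2 1 0]
  -> pairs=4 depth=2 groups=3 -> no
String 4 '{{{}{}}{}}': depth seq [1 2 3 2 3 2 1 2 1 0]
  -> pairs=5 depth=3 groups=1 -> no
String 5 '{}{}{}{}{{}}': depth seq [1 0 1 0 1 0 1 0 1 2 1 0]
  -> pairs=6 depth=2 groups=5 -> no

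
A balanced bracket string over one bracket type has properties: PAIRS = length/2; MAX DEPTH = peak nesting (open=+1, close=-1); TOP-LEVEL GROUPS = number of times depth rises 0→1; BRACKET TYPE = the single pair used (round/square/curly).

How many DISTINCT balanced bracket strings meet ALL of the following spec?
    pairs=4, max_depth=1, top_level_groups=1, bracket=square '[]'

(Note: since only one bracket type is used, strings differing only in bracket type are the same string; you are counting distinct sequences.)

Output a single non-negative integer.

Spec: pairs=4 depth=1 groups=1
Count(depth <= 1) = 0
Count(depth <= 0) = 0
Count(depth == 1) = 0 - 0 = 0

Answer: 0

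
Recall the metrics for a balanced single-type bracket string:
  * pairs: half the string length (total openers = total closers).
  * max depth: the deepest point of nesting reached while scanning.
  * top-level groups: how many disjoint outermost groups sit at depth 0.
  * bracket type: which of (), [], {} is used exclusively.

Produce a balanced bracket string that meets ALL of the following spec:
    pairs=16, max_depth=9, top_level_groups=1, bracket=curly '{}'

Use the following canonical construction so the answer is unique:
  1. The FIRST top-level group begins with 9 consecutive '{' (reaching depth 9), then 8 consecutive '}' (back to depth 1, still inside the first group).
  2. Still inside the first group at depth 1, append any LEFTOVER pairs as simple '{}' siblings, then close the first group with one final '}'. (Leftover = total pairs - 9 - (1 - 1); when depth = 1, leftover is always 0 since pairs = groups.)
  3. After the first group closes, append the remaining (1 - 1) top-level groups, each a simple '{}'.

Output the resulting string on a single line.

Answer: {{{{{{{{{}}}}}}}}{}{}{}{}{}{}{}}

Derivation:
Spec: pairs=16 depth=9 groups=1
Leftover pairs = 16 - 9 - (1-1) = 7
First group: deep chain of depth 9 + 7 sibling pairs
Remaining 0 groups: simple '{}' each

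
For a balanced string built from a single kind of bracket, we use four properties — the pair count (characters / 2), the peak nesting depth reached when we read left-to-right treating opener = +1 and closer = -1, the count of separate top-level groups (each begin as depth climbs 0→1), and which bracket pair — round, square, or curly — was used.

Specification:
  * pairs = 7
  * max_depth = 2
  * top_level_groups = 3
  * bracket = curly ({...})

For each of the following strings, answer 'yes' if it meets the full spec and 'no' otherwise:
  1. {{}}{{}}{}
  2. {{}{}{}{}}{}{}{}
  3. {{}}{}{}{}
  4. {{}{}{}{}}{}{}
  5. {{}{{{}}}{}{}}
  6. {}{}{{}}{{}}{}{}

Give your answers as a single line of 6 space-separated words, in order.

Answer: no no no yes no no

Derivation:
String 1 '{{}}{{}}{}': depth seq [1 2 1 0 1 2 1 0 1 0]
  -> pairs=5 depth=2 groups=3 -> no
String 2 '{{}{}{}{}}{}{}{}': depth seq [1 2 1 2 1 2 1 2 1 0 1 0 1 0 1 0]
  -> pairs=8 depth=2 groups=4 -> no
String 3 '{{}}{}{}{}': depth seq [1 2 1 0 1 0 1 0 1 0]
  -> pairs=5 depth=2 groups=4 -> no
String 4 '{{}{}{}{}}{}{}': depth seq [1 2 1 2 1 2 1 2 1 0 1 0 1 0]
  -> pairs=7 depth=2 groups=3 -> yes
String 5 '{{}{{{}}}{}{}}': depth seq [1 2 1 2 3 4 3 2 1 2 1 2 1 0]
  -> pairs=7 depth=4 groups=1 -> no
String 6 '{}{}{{}}{{}}{}{}': depth seq [1 0 1 0 1 2 1 0 1 2 1 0 1 0 1 0]
  -> pairs=8 depth=2 groups=6 -> no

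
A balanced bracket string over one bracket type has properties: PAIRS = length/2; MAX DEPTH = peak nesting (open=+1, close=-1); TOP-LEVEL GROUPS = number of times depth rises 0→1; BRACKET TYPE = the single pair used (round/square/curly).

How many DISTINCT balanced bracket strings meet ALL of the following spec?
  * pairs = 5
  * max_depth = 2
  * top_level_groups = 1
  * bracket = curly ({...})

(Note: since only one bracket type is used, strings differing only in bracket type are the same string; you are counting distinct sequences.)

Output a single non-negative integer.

Answer: 1

Derivation:
Spec: pairs=5 depth=2 groups=1
Count(depth <= 2) = 1
Count(depth <= 1) = 0
Count(depth == 2) = 1 - 0 = 1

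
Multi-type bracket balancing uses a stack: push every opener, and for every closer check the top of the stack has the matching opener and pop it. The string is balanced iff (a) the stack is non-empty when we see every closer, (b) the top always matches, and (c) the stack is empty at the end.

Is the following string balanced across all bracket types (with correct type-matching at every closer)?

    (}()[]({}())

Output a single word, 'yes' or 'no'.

pos 0: push '('; stack = (
pos 1: saw closer '}' but top of stack is '(' (expected ')') → INVALID
Verdict: type mismatch at position 1: '}' closes '(' → no

Answer: no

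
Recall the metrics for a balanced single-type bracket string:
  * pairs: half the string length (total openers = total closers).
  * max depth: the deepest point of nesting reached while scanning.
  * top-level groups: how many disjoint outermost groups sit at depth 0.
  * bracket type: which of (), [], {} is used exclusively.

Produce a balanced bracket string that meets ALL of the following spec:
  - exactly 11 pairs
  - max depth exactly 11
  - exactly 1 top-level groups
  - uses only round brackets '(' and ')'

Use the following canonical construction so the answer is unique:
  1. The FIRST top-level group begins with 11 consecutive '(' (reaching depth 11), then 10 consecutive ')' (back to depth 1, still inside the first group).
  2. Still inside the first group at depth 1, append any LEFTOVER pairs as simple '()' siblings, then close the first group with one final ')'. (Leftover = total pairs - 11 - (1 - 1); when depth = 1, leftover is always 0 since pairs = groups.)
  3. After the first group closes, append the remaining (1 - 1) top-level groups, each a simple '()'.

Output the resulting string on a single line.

Answer: ((((((((((()))))))))))

Derivation:
Spec: pairs=11 depth=11 groups=1
Leftover pairs = 11 - 11 - (1-1) = 0
First group: deep chain of depth 11 + 0 sibling pairs
Remaining 0 groups: simple '()' each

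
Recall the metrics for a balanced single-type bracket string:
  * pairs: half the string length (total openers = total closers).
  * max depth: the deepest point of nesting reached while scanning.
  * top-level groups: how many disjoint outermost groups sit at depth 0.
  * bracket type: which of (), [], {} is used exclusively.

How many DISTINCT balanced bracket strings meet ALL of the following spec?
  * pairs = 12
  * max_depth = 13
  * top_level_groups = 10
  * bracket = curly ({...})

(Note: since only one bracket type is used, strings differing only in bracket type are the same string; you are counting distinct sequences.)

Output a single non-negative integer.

Answer: 0

Derivation:
Spec: pairs=12 depth=13 groups=10
Count(depth <= 13) = 65
Count(depth <= 12) = 65
Count(depth == 13) = 65 - 65 = 0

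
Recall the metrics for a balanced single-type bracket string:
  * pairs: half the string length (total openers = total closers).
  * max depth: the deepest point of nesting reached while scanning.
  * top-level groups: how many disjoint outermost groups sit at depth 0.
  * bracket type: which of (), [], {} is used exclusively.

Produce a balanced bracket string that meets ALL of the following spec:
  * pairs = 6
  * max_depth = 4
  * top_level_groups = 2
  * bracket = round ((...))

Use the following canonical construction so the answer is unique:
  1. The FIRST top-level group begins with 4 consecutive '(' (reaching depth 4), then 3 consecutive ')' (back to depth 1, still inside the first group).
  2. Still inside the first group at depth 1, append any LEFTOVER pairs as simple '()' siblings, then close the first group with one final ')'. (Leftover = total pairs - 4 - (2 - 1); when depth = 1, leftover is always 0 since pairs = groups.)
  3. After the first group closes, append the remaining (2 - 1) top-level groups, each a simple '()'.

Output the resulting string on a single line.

Spec: pairs=6 depth=4 groups=2
Leftover pairs = 6 - 4 - (2-1) = 1
First group: deep chain of depth 4 + 1 sibling pairs
Remaining 1 groups: simple '()' each

Answer: (((()))())()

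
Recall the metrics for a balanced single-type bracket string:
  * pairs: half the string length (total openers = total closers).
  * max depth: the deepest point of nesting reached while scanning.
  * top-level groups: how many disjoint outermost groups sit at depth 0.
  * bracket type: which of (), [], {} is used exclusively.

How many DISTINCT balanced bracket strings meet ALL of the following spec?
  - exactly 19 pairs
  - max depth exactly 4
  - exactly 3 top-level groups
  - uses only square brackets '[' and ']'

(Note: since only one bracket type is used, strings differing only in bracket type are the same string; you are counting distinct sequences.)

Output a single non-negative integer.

Answer: 32854689

Derivation:
Spec: pairs=19 depth=4 groups=3
Count(depth <= 4) = 34550433
Count(depth <= 3) = 1695744
Count(depth == 4) = 34550433 - 1695744 = 32854689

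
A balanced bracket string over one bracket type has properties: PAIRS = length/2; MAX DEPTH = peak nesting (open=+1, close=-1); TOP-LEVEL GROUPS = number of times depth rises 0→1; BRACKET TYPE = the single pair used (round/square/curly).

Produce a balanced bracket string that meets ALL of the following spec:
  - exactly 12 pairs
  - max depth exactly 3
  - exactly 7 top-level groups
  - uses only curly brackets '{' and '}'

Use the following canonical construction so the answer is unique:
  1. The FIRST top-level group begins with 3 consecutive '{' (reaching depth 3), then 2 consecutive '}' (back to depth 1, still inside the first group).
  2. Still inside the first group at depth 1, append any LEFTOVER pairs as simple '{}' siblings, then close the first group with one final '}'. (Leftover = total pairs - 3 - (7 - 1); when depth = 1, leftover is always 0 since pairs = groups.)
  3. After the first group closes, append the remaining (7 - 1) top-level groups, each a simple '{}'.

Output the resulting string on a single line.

Spec: pairs=12 depth=3 groups=7
Leftover pairs = 12 - 3 - (7-1) = 3
First group: deep chain of depth 3 + 3 sibling pairs
Remaining 6 groups: simple '{}' each

Answer: {{{}}{}{}{}}{}{}{}{}{}{}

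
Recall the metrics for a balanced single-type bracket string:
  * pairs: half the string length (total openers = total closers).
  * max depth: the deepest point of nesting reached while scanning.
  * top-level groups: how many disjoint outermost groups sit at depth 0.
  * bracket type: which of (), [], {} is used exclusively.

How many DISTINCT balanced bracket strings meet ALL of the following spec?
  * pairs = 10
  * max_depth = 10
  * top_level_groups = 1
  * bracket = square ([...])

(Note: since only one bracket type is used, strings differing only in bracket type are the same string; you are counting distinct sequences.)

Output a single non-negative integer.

Answer: 1

Derivation:
Spec: pairs=10 depth=10 groups=1
Count(depth <= 10) = 4862
Count(depth <= 9) = 4861
Count(depth == 10) = 4862 - 4861 = 1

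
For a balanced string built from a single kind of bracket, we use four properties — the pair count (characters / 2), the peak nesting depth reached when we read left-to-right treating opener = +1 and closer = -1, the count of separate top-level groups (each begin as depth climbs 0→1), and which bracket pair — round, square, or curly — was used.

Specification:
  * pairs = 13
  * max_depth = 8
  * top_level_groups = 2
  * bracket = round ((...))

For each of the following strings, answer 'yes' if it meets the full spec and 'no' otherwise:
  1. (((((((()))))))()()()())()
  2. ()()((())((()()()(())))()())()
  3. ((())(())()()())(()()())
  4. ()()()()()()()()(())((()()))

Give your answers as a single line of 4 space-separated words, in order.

Answer: yes no no no

Derivation:
String 1 '(((((((()))))))()()()())()': depth seq [1 2 3 4 5 6 7 8 7 6 5 4 3 2 1 2 1 2 1 2 1 2 1 0 1 0]
  -> pairs=13 depth=8 groups=2 -> yes
String 2 '()()((())((()()()(())))()())()': depth seq [1 0 1 0 1 2 3 2 1 2 3 4 3 4 3 4 3 4 5 4 3 2 1 2 1 2 1 0 1 0]
  -> pairs=15 depth=5 groups=4 -> no
String 3 '((())(())()()())(()()())': depth seq [1 2 3 2 1 2 3 2 1 2 1 2 1 2 1 0 1 2 1 2 1 2 1 0]
  -> pairs=12 depth=3 groups=2 -> no
String 4 '()()()()()()()()(())((()()))': depth seq [1 0 1 0 1 0 1 0 1 0 1 0 1 0 1 0 1 2 1 0 1 2 3 2 3 2 1 0]
  -> pairs=14 depth=3 groups=10 -> no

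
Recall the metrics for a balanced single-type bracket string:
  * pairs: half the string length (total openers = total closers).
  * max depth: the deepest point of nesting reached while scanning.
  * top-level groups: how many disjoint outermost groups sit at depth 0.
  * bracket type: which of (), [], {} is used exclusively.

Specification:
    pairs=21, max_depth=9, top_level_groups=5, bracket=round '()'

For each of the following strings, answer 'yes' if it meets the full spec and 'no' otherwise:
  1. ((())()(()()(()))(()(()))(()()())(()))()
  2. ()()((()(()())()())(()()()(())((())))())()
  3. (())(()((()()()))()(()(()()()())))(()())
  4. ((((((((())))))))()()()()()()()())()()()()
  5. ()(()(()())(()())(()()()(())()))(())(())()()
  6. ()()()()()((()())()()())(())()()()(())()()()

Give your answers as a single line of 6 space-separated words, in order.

String 1 '((())()(()()(()))(()(()))(()()())(()))()': depth seq [1 2 3 2 1 2 1 2 3 2 3 2 3 4 3 2 1 2 3 2 3 4 3 2 1 2 3 2 3 2 3 2 1 2 3 2 1 0 1 0]
  -> pairs=20 depth=4 groups=2 -> no
String 2 '()()((()(()())()())(()()()(())((())))())()': depth seq [1 0 1 0 1 2 3 2 3 4 3 4 3 2 3 2 3 2 1 2 3 2 3 2 3 2 3 4 3 2 3 4 5 4 3 2 1 2 1 0 1 0]
  -> pairs=21 depth=5 groups=4 -> no
String 3 '(())(()((()()()))()(()(()()()())))(()())': depth seq [1 2 1 0 1 2 1 2 3 4 3 4 3 4 3 2 1 2 1 2 3 2 3 4 3 4 3 4 3 4 3 2 1 0 1 2 1 2 1 0]
  -> pairs=20 depth=4 groups=3 -> no
String 4 '((((((((())))))))()()()()()()()())()()()()': depth seq [1 2 3 4 5 6 7 8 9 8 7 6 5 4 3 2 1 2 1 2 1 2 1 2 1 2 1 2 1 2 1 2 1 0 1 0 1 0 1 0 1 0]
  -> pairs=21 depth=9 groups=5 -> yes
String 5 '()(()(()())(()())(()()()(())()))(())(())()()': depth seq [1 0 1 2 1 2 3 2 3 2 1 2 3 2 3 2 1 2 3 2 3 2 3 2 3 4 3 2 3 2 1 0 1 2 1 0 1 2 1 0 1 0 1 0]
  -> pairs=22 depth=4 groups=6 -> no
String 6 '()()()()()((()())()()())(())()()()(())()()()': depth seq [1 0 1 0 1 0 1 0 1 0 1 2 3 2 3 2 1 2 1 2 1 2 1 0 1 2 1 0 1 0 1 0 1 0 1 2 1 0 1 0 1 0 1 0]
  -> pairs=22 depth=3 groups=14 -> no

Answer: no no no yes no no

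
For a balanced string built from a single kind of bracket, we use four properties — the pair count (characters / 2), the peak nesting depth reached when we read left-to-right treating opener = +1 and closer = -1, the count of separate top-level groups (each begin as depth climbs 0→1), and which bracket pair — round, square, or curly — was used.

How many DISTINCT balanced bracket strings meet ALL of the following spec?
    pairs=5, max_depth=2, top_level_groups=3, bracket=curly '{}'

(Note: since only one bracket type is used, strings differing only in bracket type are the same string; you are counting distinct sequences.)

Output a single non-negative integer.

Answer: 6

Derivation:
Spec: pairs=5 depth=2 groups=3
Count(depth <= 2) = 6
Count(depth <= 1) = 0
Count(depth == 2) = 6 - 0 = 6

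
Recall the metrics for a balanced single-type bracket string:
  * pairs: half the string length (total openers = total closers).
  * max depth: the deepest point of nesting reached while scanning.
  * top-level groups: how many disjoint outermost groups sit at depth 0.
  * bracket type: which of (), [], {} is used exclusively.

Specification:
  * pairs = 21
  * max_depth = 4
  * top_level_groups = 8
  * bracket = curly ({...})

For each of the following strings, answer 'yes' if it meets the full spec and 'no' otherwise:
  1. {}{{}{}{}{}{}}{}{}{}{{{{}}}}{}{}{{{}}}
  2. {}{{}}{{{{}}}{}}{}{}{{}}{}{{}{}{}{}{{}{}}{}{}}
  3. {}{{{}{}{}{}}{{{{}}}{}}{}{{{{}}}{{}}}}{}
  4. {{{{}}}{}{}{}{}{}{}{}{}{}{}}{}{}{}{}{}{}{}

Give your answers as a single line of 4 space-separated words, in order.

Answer: no no no yes

Derivation:
String 1 '{}{{}{}{}{}{}}{}{}{}{{{{}}}}{}{}{{{}}}': depth seq [1 0 1 2 1 2 1 2 1 2 1 2 1 0 1 0 1 0 1 0 1 2 3 4 3 2 1 0 1 0 1 0 1 2 3 2 1 0]
  -> pairs=19 depth=4 groups=9 -> no
String 2 '{}{{}}{{{{}}}{}}{}{}{{}}{}{{}{}{}{}{{}{}}{}{}}': depth seq [1 0 1 2 1 0 1 2 3 4 3 2 1 2 1 0 1 0 1 0 1 2 1 0 1 0 1 2 1 2 1 2 1 2 1 2 3 2 3 2 1 2 1 2 1 0]
  -> pairs=23 depth=4 groups=8 -> no
String 3 '{}{{{}{}{}{}}{{{{}}}{}}{}{{{{}}}{{}}}}{}': depth seq [1 0 1 2 3 2 3 2 3 2 3 2 1 2 3 4 5 4 3 2 3 2 1 2 1 2 3 4 5 4 3 2 3 4 3 2 1 0 1 0]
  -> pairs=20 depth=5 groups=3 -> no
String 4 '{{{{}}}{}{}{}{}{}{}{}{}{}{}}{}{}{}{}{}{}{}': depth seq [1 2 3 4 3 2 1 2 1 2 1 2 1 2 1 2 1 2 1 2 1 2 1 2 1 2 1 0 1 0 1 0 1 0 1 0 1 0 1 0 1 0]
  -> pairs=21 depth=4 groups=8 -> yes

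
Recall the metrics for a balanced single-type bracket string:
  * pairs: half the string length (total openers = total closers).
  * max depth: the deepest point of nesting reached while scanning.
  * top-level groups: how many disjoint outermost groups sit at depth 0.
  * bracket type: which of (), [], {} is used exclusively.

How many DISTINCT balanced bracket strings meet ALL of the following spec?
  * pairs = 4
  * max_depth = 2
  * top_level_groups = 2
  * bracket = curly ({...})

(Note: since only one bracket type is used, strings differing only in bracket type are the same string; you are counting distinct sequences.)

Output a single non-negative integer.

Spec: pairs=4 depth=2 groups=2
Count(depth <= 2) = 3
Count(depth <= 1) = 0
Count(depth == 2) = 3 - 0 = 3

Answer: 3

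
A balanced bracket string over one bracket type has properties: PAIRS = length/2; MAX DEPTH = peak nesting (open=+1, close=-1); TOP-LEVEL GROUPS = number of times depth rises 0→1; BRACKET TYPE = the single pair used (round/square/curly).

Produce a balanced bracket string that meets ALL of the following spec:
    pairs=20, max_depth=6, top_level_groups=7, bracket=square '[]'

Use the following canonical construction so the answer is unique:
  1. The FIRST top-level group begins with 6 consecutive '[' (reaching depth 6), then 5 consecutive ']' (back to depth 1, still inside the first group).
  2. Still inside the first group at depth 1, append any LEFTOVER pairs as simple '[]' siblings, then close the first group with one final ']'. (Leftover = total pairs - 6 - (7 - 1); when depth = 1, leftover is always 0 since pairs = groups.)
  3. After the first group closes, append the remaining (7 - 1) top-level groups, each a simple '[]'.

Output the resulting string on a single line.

Answer: [[[[[[]]]]][][][][][][][][]][][][][][][]

Derivation:
Spec: pairs=20 depth=6 groups=7
Leftover pairs = 20 - 6 - (7-1) = 8
First group: deep chain of depth 6 + 8 sibling pairs
Remaining 6 groups: simple '[]' each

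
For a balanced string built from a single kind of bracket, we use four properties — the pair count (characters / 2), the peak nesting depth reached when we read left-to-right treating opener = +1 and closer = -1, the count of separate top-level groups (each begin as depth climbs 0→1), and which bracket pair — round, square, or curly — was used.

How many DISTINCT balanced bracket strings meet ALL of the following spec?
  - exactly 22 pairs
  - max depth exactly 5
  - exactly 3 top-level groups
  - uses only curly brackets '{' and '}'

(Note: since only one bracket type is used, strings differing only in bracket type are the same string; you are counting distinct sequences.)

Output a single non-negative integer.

Spec: pairs=22 depth=5 groups=3
Count(depth <= 5) = 3874204920
Count(depth <= 4) = 776087502
Count(depth == 5) = 3874204920 - 776087502 = 3098117418

Answer: 3098117418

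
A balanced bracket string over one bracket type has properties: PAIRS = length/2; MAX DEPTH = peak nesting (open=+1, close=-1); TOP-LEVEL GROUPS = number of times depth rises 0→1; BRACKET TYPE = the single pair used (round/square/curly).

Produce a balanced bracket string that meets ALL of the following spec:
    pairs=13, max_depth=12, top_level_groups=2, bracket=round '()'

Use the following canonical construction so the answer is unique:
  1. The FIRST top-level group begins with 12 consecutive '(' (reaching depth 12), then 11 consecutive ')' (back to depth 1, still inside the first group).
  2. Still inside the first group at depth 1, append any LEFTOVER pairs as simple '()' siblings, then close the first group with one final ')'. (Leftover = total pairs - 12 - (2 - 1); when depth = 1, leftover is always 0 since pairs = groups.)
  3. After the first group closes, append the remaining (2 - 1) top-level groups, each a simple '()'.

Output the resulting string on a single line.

Spec: pairs=13 depth=12 groups=2
Leftover pairs = 13 - 12 - (2-1) = 0
First group: deep chain of depth 12 + 0 sibling pairs
Remaining 1 groups: simple '()' each

Answer: (((((((((((())))))))))))()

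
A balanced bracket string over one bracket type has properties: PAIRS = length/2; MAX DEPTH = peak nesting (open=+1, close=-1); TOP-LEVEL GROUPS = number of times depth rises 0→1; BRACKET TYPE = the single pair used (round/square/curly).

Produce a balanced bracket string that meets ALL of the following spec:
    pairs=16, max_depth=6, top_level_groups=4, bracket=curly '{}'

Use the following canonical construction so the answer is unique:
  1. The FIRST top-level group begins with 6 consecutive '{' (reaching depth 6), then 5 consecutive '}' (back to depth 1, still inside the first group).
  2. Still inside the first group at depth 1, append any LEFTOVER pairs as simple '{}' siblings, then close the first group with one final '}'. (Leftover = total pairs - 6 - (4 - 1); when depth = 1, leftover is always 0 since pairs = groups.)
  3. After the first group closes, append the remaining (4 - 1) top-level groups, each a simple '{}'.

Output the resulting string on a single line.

Spec: pairs=16 depth=6 groups=4
Leftover pairs = 16 - 6 - (4-1) = 7
First group: deep chain of depth 6 + 7 sibling pairs
Remaining 3 groups: simple '{}' each

Answer: {{{{{{}}}}}{}{}{}{}{}{}{}}{}{}{}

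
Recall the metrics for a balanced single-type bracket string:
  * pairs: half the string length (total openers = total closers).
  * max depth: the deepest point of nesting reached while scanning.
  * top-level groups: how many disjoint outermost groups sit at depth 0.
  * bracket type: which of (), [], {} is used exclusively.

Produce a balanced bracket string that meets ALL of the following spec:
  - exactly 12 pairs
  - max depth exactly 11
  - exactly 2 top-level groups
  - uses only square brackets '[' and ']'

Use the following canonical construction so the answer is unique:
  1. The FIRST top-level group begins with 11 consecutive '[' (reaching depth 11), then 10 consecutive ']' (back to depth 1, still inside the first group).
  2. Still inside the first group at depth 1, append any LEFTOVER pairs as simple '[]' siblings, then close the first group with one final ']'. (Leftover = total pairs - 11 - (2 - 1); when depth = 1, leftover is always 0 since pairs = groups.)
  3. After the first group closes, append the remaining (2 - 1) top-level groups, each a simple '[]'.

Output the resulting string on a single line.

Answer: [[[[[[[[[[[]]]]]]]]]]][]

Derivation:
Spec: pairs=12 depth=11 groups=2
Leftover pairs = 12 - 11 - (2-1) = 0
First group: deep chain of depth 11 + 0 sibling pairs
Remaining 1 groups: simple '[]' each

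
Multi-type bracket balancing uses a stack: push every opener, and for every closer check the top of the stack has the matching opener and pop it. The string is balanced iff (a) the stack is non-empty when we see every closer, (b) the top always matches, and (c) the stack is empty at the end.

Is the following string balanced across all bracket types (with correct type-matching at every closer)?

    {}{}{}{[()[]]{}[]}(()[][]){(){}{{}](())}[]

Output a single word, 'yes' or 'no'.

pos 0: push '{'; stack = {
pos 1: '}' matches '{'; pop; stack = (empty)
pos 2: push '{'; stack = {
pos 3: '}' matches '{'; pop; stack = (empty)
pos 4: push '{'; stack = {
pos 5: '}' matches '{'; pop; stack = (empty)
pos 6: push '{'; stack = {
pos 7: push '['; stack = {[
pos 8: push '('; stack = {[(
pos 9: ')' matches '('; pop; stack = {[
pos 10: push '['; stack = {[[
pos 11: ']' matches '['; pop; stack = {[
pos 12: ']' matches '['; pop; stack = {
pos 13: push '{'; stack = {{
pos 14: '}' matches '{'; pop; stack = {
pos 15: push '['; stack = {[
pos 16: ']' matches '['; pop; stack = {
pos 17: '}' matches '{'; pop; stack = (empty)
pos 18: push '('; stack = (
pos 19: push '('; stack = ((
pos 20: ')' matches '('; pop; stack = (
pos 21: push '['; stack = ([
pos 22: ']' matches '['; pop; stack = (
pos 23: push '['; stack = ([
pos 24: ']' matches '['; pop; stack = (
pos 25: ')' matches '('; pop; stack = (empty)
pos 26: push '{'; stack = {
pos 27: push '('; stack = {(
pos 28: ')' matches '('; pop; stack = {
pos 29: push '{'; stack = {{
pos 30: '}' matches '{'; pop; stack = {
pos 31: push '{'; stack = {{
pos 32: push '{'; stack = {{{
pos 33: '}' matches '{'; pop; stack = {{
pos 34: saw closer ']' but top of stack is '{' (expected '}') → INVALID
Verdict: type mismatch at position 34: ']' closes '{' → no

Answer: no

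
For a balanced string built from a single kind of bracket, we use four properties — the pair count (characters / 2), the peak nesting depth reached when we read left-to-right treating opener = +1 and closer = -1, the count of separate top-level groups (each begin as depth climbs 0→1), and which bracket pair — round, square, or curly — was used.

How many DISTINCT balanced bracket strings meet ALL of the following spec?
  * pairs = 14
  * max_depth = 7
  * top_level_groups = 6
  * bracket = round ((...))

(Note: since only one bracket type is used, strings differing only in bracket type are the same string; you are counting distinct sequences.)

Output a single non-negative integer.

Spec: pairs=14 depth=7 groups=6
Count(depth <= 7) = 87096
Count(depth <= 6) = 86196
Count(depth == 7) = 87096 - 86196 = 900

Answer: 900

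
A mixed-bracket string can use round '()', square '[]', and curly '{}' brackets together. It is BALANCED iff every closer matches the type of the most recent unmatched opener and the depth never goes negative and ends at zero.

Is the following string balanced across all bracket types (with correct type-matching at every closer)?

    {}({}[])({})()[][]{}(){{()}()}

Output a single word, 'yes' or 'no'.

pos 0: push '{'; stack = {
pos 1: '}' matches '{'; pop; stack = (empty)
pos 2: push '('; stack = (
pos 3: push '{'; stack = ({
pos 4: '}' matches '{'; pop; stack = (
pos 5: push '['; stack = ([
pos 6: ']' matches '['; pop; stack = (
pos 7: ')' matches '('; pop; stack = (empty)
pos 8: push '('; stack = (
pos 9: push '{'; stack = ({
pos 10: '}' matches '{'; pop; stack = (
pos 11: ')' matches '('; pop; stack = (empty)
pos 12: push '('; stack = (
pos 13: ')' matches '('; pop; stack = (empty)
pos 14: push '['; stack = [
pos 15: ']' matches '['; pop; stack = (empty)
pos 16: push '['; stack = [
pos 17: ']' matches '['; pop; stack = (empty)
pos 18: push '{'; stack = {
pos 19: '}' matches '{'; pop; stack = (empty)
pos 20: push '('; stack = (
pos 21: ')' matches '('; pop; stack = (empty)
pos 22: push '{'; stack = {
pos 23: push '{'; stack = {{
pos 24: push '('; stack = {{(
pos 25: ')' matches '('; pop; stack = {{
pos 26: '}' matches '{'; pop; stack = {
pos 27: push '('; stack = {(
pos 28: ')' matches '('; pop; stack = {
pos 29: '}' matches '{'; pop; stack = (empty)
end: stack empty → VALID
Verdict: properly nested → yes

Answer: yes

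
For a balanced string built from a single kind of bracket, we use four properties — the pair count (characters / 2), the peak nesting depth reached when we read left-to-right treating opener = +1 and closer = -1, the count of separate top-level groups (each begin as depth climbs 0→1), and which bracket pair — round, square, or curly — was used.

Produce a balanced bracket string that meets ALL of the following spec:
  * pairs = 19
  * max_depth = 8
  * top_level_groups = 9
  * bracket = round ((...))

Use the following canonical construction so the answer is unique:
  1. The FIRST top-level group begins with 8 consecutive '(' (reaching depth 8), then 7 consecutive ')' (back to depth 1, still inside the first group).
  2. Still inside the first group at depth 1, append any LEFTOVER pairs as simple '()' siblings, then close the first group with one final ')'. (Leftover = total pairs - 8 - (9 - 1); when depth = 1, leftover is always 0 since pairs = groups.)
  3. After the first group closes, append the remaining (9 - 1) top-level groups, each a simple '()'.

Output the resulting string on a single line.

Spec: pairs=19 depth=8 groups=9
Leftover pairs = 19 - 8 - (9-1) = 3
First group: deep chain of depth 8 + 3 sibling pairs
Remaining 8 groups: simple '()' each

Answer: (((((((()))))))()()())()()()()()()()()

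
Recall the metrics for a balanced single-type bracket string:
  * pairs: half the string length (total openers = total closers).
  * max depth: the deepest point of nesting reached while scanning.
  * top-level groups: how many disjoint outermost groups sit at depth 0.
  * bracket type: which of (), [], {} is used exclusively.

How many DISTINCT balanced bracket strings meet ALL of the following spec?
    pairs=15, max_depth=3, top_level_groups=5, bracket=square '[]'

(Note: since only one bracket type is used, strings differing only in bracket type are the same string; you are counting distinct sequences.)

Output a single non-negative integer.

Answer: 101591

Derivation:
Spec: pairs=15 depth=3 groups=5
Count(depth <= 3) = 102592
Count(depth <= 2) = 1001
Count(depth == 3) = 102592 - 1001 = 101591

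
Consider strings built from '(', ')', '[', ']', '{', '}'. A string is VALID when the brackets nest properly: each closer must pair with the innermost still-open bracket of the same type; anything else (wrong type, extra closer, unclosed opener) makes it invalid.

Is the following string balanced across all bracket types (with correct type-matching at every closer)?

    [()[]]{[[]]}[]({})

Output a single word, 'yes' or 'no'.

pos 0: push '['; stack = [
pos 1: push '('; stack = [(
pos 2: ')' matches '('; pop; stack = [
pos 3: push '['; stack = [[
pos 4: ']' matches '['; pop; stack = [
pos 5: ']' matches '['; pop; stack = (empty)
pos 6: push '{'; stack = {
pos 7: push '['; stack = {[
pos 8: push '['; stack = {[[
pos 9: ']' matches '['; pop; stack = {[
pos 10: ']' matches '['; pop; stack = {
pos 11: '}' matches '{'; pop; stack = (empty)
pos 12: push '['; stack = [
pos 13: ']' matches '['; pop; stack = (empty)
pos 14: push '('; stack = (
pos 15: push '{'; stack = ({
pos 16: '}' matches '{'; pop; stack = (
pos 17: ')' matches '('; pop; stack = (empty)
end: stack empty → VALID
Verdict: properly nested → yes

Answer: yes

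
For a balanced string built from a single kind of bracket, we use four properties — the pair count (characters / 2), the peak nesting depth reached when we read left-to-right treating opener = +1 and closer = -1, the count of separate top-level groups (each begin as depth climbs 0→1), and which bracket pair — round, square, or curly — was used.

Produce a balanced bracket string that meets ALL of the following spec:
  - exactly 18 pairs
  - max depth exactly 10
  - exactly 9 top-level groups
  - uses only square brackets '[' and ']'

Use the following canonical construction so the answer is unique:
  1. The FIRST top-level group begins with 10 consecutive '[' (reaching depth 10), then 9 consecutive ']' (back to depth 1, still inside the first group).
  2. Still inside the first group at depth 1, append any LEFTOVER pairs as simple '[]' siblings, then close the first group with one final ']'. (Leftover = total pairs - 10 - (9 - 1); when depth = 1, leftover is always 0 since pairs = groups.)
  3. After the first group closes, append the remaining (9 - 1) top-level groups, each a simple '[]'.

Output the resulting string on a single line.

Answer: [[[[[[[[[[]]]]]]]]]][][][][][][][][]

Derivation:
Spec: pairs=18 depth=10 groups=9
Leftover pairs = 18 - 10 - (9-1) = 0
First group: deep chain of depth 10 + 0 sibling pairs
Remaining 8 groups: simple '[]' each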